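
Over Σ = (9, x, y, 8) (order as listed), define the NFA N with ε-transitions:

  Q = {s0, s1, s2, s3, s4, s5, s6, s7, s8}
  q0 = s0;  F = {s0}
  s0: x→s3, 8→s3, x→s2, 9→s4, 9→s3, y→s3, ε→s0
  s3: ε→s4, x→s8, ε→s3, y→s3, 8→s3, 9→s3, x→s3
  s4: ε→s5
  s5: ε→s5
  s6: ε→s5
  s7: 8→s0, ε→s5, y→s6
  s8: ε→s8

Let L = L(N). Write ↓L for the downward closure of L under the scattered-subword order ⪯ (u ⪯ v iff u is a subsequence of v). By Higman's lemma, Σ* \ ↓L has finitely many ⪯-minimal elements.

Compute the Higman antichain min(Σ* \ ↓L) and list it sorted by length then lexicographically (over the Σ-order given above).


min(Σ*\↓L) = [9, x, y, 8].

|Q|=9, |F|=1, |δ|=21 (8 ε).
min D↑ (2 st, q0=0, F={1}): 0:9→1,x→1,y→1,8→1 1:9→1,x→1,y→1,8→1.
'9': N↓-sim [6, 4] end={s3,s4,s5,s8} rej; 1/1 deletions ∈↓L.
'x': run [6, 5] end={s2,s3,s4,s5,s8} ∉↓L; 1/1 deletions ∈↓L.
'y': |S_i|=[6, 4] end={s3,s4,s5,s8} — reject; 1/1 single-dels accept.
'8': run [6, 4] end={s3,s4,s5,s8} — reject; 1/1 del acc.
4 minimals (antichain).


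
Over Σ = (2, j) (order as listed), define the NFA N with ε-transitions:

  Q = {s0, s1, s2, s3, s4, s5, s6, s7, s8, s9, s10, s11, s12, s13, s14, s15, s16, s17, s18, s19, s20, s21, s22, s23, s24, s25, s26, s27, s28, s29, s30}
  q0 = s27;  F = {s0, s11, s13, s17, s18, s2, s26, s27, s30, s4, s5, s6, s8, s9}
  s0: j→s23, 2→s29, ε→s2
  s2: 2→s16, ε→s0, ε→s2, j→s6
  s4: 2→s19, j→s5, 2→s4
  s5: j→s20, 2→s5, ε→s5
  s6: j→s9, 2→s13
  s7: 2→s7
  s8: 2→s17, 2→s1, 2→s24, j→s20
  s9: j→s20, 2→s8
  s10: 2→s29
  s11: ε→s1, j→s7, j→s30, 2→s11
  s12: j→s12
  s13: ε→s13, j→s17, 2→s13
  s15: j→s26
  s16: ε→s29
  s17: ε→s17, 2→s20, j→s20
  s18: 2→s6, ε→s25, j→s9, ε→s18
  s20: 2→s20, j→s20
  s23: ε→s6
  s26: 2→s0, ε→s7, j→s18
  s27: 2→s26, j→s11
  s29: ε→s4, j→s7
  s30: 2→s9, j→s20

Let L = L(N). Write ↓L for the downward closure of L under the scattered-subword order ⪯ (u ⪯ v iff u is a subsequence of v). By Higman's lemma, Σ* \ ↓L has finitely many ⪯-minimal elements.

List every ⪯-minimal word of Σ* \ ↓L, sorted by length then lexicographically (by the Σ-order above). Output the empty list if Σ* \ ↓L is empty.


|Q|=31, |F|=14, |δ|=52 (13 ε).
min D↑ (14 st, q0=0, F={9}): 0:2→1,j→2 1:2→3,j→4 2:2→2,j→5 3:2→6,j→7 4:2→7,j→8 5:2→8,j→9 6:2→6,j→10 7:2→11,j→8 8:2→12,j→9 9:2→9,j→9 10:2→10,j→9 11:2→11,j→13 12:2→13,j→9 13:2→9,j→9 (ε-aug+det+¬).
'jjj': run [23, 15, 8, 1] end={s20} rej; 3/3 single-dels accept.
'222jj': N↓-sim [23, 22, 19, 15, 9, 1] end={s20} rej; 5/5 del acc.
'22j2j2': N↓-sim [23, 22, 19, 12, 9, 2, 1] end={s20} ∉↓L; 6/6 deletions ∈↓L.
'2j22j2': run [23, 22, 14, 10, 8, 2, 1] end={s20} rej; 6/6 del acc.
'2jj222': N↓-sim [23, 22, 14, 6, 5, 4, 1] end={s20} — reject; 6/6 single-dels accept.
'jj2222': |S_i|=[23, 15, 8, 7, 6, 5, 2] end={s20,s7} ∉↓L; 6/6 single-dels accept.
6 words, ⪯-incomp.

A = [jjj, 222jj, 22j2j2, 2j22j2, 2jj222, jj2222].


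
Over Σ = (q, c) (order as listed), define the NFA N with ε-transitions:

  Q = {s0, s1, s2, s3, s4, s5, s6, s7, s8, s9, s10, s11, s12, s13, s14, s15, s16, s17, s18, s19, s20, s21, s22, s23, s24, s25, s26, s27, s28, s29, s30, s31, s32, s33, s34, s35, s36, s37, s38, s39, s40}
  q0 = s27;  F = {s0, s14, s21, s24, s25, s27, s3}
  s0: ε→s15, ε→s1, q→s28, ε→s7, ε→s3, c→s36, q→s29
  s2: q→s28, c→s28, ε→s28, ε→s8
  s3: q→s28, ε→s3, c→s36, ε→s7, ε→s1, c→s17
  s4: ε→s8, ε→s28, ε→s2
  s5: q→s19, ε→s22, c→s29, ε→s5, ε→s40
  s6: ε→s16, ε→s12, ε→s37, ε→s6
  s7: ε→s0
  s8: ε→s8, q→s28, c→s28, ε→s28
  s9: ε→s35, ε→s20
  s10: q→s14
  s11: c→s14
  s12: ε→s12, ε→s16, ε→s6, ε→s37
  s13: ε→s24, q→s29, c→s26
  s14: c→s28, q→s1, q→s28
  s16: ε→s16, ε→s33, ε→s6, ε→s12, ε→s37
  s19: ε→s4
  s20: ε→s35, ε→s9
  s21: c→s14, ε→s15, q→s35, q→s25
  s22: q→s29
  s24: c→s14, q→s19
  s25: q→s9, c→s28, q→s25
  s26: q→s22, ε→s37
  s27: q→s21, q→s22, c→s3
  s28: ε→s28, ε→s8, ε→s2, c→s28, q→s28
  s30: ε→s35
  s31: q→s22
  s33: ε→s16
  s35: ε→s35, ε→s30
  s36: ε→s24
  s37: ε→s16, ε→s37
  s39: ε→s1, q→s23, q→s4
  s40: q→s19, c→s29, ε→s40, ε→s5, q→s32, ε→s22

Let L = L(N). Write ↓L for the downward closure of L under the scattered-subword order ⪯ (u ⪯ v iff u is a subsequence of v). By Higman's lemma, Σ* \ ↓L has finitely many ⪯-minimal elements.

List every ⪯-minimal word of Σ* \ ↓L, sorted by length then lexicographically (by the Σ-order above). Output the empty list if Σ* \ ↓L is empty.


|Q|=41, |F|=7, |δ|=93 (53 ε).
min D↑ (7 st, q0=0, F={5}): 0:q→1,c→2 1:q→3,c→4 2:q→5,c→6 3:q→3,c→5 4:q→5,c→5 5:q→5,c→5 6:q→5,c→4 [Hopcroft].
'cq': N↓-sim [23, 15, 7] end={s1,s19,s2,s28,s29,s4,s8} ∉↓L; 2/2 single-dels accept.
'qqc': |S_i|=[23, 16, 10, 3] end={s2,s28,s8} ∉↓L; 3/3 single-dels accept.
'qcc': |S_i|=[23, 16, 5, 3] end={s2,s28,s8} rej; 3/3 del acc.
'cccc': |S_i|=[23, 15, 10, 5, 3] end={s2,s28,s8} — reject; 4/4 single-dels accept.
4 minimals (antichain).

A = [cq, qqc, qcc, cccc].


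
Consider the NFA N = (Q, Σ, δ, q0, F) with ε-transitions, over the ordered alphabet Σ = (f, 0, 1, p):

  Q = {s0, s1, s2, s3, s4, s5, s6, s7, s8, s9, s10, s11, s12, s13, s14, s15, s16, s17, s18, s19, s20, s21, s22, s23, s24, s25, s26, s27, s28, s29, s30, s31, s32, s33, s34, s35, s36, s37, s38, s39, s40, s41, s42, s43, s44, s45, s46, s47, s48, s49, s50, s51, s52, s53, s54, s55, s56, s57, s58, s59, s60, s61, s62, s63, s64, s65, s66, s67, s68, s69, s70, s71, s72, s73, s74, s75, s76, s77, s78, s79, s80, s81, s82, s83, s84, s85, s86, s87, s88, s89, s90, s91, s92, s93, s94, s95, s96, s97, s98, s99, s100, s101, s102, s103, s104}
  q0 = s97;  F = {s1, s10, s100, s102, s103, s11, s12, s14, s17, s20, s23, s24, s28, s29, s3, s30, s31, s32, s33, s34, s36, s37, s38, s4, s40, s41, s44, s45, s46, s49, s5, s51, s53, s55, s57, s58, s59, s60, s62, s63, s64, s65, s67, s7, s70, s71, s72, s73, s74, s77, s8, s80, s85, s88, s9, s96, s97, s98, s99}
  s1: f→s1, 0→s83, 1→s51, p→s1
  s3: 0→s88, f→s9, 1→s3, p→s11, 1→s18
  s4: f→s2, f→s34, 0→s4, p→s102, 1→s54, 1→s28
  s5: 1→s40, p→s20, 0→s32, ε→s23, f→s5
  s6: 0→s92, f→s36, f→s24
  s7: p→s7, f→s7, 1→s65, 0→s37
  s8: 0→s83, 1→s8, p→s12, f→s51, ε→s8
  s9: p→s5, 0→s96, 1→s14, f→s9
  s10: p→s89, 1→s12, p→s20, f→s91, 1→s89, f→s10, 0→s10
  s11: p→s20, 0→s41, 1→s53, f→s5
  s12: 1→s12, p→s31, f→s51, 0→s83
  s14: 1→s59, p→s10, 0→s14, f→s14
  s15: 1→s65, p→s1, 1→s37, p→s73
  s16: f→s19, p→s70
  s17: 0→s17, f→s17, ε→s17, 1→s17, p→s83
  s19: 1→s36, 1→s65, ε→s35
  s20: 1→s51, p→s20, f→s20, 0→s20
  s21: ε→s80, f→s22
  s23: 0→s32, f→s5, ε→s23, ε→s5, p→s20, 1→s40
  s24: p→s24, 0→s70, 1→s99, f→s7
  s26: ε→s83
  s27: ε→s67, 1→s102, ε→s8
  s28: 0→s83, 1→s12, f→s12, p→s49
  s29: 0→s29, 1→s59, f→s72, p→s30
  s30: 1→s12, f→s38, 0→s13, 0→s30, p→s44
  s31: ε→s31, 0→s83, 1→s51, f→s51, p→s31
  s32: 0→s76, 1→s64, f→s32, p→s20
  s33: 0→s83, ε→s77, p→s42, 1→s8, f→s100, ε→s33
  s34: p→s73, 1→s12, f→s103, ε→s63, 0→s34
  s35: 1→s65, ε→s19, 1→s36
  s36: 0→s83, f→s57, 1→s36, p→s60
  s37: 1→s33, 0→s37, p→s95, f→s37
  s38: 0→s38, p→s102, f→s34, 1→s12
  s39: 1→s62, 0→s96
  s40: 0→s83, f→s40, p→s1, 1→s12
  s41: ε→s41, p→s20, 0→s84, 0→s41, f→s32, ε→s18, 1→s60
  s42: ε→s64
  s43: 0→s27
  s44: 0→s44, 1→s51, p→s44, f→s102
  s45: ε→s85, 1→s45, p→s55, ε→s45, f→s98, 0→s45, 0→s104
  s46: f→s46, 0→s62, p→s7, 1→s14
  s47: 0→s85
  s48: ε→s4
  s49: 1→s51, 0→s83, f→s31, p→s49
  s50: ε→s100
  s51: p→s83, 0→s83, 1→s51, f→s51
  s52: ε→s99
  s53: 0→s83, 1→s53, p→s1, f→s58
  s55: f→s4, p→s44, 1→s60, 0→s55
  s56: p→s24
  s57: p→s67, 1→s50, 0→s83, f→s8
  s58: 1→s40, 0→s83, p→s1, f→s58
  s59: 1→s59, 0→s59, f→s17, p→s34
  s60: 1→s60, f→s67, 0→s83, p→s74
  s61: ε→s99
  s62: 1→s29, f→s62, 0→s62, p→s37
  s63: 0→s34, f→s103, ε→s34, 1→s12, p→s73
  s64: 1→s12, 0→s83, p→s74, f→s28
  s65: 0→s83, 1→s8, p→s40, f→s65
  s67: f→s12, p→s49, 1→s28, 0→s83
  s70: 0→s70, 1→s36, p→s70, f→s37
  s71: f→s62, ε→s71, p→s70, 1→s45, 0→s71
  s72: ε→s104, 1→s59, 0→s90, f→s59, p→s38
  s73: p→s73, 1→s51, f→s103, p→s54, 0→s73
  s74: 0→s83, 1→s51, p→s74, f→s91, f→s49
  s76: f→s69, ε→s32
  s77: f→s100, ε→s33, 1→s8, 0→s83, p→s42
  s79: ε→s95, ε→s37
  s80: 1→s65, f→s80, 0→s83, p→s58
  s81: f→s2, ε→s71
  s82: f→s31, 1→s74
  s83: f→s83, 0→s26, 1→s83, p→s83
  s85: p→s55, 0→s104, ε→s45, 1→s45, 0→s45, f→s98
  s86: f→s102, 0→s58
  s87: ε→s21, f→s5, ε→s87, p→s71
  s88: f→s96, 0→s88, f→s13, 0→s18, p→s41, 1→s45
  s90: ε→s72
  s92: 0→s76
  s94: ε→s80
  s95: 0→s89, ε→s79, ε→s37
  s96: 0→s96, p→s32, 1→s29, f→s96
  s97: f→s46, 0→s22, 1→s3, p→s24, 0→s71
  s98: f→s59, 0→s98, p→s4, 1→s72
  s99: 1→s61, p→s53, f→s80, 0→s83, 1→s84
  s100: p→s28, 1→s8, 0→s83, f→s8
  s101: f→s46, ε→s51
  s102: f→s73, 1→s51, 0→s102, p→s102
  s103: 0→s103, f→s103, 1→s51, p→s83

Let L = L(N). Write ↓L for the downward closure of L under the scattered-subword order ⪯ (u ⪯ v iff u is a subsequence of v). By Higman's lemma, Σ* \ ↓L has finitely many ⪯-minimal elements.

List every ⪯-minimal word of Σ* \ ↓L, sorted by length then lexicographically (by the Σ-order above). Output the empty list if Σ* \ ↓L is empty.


|Q|=105, |F|=59, |δ|=327 (40 ε).
min D↑ (56 st, q0=0, F={28}): 0:f→1,0→2,1→3,p→4 1:f→1,0→5,1→6,p→7 2:f→5,0→2,1→8,p→9 3:f→10,0→11,1→3,p→12 4:f→7,0→9,1→13,p→4 5:f→5,0→5,1→14,p→15 6:f→6,0→6,1→16,p→17 7:f→7,0→15,1→18,p→7 8:f→19,0→8,1→8,p→20 9:f→15,0→9,1→21,p→9 10:f→10,0→22,1→6,p→23 11:f→22,0→11,1→8,p→24 12:f→23,0→24,1→25,p→26 13:f→27,0→28,1→13,p→25 14:f→29,0→14,1→16,p→30 15:f→15,0→15,1→31,p→15 16:f→32,0→16,1→16,p→33 17:f→17,0→17,1→34,p→26 18:f→18,0→28,1→35,p→36 19:f→16,0→19,1→29,p→37 20:f→37,0→20,1→38,p→39 21:f→40,0→28,1→21,p→38 22:f→22,0→22,1→14,p→41 23:f→23,0→41,1→36,p→26 24:f→41,0→24,1→38,p→26 25:f→42,0→28,1→25,p→43 26:f→26,0→26,1→44,p→26 27:f→27,0→28,1→18,p→42 28:f→28,0→28,1→28,p→28 29:f→16,0→29,1→16,p→45 30:f→45,0→30,1→34,p→39 31:f→46,0→28,1→35,p→47 32:f→32,0→32,1→32,p→28 33:f→48,0→33,1→34,p→49 34:f→44,0→28,1→34,p→50 35:f→44,0→28,1→35,p→34 36:f→36,0→28,1→34,p→43 37:f→33,0→37,1→51,p→52 38:f→53,0→28,1→38,p→54 39:f→52,0→39,1→44,p→39 40:f→35,0→28,1→46,p→53 41:f→41,0→41,1→47,p→26 42:f→42,0→28,1→36,p→43 43:f→43,0→28,1→44,p→43 44:f→44,0→28,1→44,p→28 45:f→33,0→45,1→34,p→52 46:f→35,0→28,1→35,p→51 47:f→51,0→28,1→34,p→54 48:f→48,0→48,1→44,p→28 49:f→48,0→49,1→44,p→49 50:f→44,0→28,1→44,p→50 51:f→34,0→28,1→34,p→55 52:f→49,0→52,1→44,p→52 53:f→34,0→28,1→51,p→55 54:f→55,0→28,1→44,p→54 55:f→50,0→28,1→44,p→55 (ε-aug+det+¬).
'p10': N↓-sim [78, 59, 31, 2] end={s26,s83} ∉↓L; 3/3 deletions ∈↓L.
'f11fp': N↓-sim [78, 59, 39, 14, 5, 2] end={s26,s83} rej; 5/5 single-dels accept.
'1pp1p': |S_i|=[78, 67, 42, 15, 3, 2] end={s26,s83} rej; 5/5 single-dels accept.
'01fffp': N↓-sim [78, 61, 43, 28, 14, 5, 2] end={s26,s83} ∉↓L; 6/6 single-dels accept.
4 obstructions.

min(Σ*\↓L) = [p10, f11fp, 1pp1p, 01fffp].


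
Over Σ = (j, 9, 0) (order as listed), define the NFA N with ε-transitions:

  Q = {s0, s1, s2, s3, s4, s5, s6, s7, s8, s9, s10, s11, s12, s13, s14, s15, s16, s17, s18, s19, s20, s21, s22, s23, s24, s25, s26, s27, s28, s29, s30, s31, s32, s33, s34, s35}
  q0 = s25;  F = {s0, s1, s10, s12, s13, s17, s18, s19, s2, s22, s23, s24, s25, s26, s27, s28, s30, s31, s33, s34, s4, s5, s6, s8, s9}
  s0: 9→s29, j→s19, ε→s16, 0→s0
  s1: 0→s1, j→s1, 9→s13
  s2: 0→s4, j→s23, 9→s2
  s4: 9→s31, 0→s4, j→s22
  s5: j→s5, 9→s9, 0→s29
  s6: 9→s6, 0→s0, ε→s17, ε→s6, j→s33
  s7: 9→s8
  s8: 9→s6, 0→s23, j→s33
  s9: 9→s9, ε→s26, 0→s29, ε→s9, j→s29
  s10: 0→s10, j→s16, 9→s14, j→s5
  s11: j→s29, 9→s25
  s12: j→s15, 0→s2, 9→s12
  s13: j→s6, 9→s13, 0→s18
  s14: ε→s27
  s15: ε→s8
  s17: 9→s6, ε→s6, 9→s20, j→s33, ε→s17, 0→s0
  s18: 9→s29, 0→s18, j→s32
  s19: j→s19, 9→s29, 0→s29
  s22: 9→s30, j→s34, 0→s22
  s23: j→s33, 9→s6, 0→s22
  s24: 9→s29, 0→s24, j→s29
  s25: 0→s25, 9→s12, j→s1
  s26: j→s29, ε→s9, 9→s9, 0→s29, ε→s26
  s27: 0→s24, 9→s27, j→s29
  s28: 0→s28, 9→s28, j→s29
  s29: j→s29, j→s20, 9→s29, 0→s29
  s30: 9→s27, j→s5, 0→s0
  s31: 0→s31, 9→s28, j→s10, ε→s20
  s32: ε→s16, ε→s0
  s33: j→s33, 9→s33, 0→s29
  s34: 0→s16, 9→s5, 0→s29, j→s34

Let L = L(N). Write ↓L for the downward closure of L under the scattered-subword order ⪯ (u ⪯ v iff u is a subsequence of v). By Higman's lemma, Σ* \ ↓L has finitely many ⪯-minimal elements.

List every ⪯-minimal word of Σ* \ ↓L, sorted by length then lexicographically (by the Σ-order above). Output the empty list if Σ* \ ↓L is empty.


Antichain: [j909, 9jj0, 90099j].

|Q|=36, |F|=25, |δ|=99 (14 ε).
min D↑ (24 st, q0=0, F={12}): 0:j→1,9→2,0→0 1:j→1,9→3,0→1 2:j→4,9→2,0→5 3:j→6,9→3,0→7 4:j→8,9→6,0→9 5:j→9,9→5,0→10 6:j→8,9→6,0→11 7:j→11,9→12,0→7 8:j→8,9→8,0→12 9:j→8,9→6,0→13 10:j→13,9→14,0→10 11:j→15,9→12,0→11 12:j→12,9→12,0→12 13:j→16,9→17,0→13 14:j→18,9→19,0→14 15:j→15,9→12,0→12 16:j→16,9→20,0→12 17:j→20,9→21,0→11 18:j→20,9→21,0→18 19:j→12,9→19,0→19 20:j→20,9→22,0→12 21:j→12,9→21,0→23 22:j→12,9→22,0→12 23:j→12,9→12,0→23.
'j909': run [31, 25, 18, 8, 2] end={s20,s29} ∉↓L; 4/4 single-dels accept.
'9jj0': run [31, 29, 22, 9, 3] end={s16,s20,s29} rej; 4/4 single-dels accept.
'90099j': run [31, 29, 25, 20, 15, 8, 2] end={s20,s29} ∉↓L; 6/6 del acc.
3 words, ⪯-incomp.


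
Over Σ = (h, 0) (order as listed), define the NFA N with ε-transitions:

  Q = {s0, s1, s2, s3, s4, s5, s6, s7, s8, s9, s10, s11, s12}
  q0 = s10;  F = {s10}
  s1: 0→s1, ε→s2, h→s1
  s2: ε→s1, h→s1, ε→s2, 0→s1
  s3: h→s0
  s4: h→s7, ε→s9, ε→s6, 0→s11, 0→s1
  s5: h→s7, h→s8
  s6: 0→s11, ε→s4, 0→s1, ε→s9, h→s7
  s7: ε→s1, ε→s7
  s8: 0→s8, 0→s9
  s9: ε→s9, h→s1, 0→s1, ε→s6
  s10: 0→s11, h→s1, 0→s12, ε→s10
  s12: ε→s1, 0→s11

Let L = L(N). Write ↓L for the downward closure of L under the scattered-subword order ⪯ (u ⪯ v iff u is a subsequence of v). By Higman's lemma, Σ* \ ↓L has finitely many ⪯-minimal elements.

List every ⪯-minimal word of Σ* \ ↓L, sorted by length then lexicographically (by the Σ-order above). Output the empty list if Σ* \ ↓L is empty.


|Q|=13, |F|=1, |δ|=34 (13 ε).
min D↑ (2 st, q0=0, F={1}): 0:h→1,0→1 1:h→1,0→1 (ε-aug+det+¬).
'h': N↓-sim [5, 2] end={s1,s2} ∉↓L; 1/1 del acc.
'0': N↓-sim [5, 4] end={s1,s11,s12,s2} ∉↓L; 1/1 single-dels accept.
2 words, ⪯-incomp.

A = [h, 0].


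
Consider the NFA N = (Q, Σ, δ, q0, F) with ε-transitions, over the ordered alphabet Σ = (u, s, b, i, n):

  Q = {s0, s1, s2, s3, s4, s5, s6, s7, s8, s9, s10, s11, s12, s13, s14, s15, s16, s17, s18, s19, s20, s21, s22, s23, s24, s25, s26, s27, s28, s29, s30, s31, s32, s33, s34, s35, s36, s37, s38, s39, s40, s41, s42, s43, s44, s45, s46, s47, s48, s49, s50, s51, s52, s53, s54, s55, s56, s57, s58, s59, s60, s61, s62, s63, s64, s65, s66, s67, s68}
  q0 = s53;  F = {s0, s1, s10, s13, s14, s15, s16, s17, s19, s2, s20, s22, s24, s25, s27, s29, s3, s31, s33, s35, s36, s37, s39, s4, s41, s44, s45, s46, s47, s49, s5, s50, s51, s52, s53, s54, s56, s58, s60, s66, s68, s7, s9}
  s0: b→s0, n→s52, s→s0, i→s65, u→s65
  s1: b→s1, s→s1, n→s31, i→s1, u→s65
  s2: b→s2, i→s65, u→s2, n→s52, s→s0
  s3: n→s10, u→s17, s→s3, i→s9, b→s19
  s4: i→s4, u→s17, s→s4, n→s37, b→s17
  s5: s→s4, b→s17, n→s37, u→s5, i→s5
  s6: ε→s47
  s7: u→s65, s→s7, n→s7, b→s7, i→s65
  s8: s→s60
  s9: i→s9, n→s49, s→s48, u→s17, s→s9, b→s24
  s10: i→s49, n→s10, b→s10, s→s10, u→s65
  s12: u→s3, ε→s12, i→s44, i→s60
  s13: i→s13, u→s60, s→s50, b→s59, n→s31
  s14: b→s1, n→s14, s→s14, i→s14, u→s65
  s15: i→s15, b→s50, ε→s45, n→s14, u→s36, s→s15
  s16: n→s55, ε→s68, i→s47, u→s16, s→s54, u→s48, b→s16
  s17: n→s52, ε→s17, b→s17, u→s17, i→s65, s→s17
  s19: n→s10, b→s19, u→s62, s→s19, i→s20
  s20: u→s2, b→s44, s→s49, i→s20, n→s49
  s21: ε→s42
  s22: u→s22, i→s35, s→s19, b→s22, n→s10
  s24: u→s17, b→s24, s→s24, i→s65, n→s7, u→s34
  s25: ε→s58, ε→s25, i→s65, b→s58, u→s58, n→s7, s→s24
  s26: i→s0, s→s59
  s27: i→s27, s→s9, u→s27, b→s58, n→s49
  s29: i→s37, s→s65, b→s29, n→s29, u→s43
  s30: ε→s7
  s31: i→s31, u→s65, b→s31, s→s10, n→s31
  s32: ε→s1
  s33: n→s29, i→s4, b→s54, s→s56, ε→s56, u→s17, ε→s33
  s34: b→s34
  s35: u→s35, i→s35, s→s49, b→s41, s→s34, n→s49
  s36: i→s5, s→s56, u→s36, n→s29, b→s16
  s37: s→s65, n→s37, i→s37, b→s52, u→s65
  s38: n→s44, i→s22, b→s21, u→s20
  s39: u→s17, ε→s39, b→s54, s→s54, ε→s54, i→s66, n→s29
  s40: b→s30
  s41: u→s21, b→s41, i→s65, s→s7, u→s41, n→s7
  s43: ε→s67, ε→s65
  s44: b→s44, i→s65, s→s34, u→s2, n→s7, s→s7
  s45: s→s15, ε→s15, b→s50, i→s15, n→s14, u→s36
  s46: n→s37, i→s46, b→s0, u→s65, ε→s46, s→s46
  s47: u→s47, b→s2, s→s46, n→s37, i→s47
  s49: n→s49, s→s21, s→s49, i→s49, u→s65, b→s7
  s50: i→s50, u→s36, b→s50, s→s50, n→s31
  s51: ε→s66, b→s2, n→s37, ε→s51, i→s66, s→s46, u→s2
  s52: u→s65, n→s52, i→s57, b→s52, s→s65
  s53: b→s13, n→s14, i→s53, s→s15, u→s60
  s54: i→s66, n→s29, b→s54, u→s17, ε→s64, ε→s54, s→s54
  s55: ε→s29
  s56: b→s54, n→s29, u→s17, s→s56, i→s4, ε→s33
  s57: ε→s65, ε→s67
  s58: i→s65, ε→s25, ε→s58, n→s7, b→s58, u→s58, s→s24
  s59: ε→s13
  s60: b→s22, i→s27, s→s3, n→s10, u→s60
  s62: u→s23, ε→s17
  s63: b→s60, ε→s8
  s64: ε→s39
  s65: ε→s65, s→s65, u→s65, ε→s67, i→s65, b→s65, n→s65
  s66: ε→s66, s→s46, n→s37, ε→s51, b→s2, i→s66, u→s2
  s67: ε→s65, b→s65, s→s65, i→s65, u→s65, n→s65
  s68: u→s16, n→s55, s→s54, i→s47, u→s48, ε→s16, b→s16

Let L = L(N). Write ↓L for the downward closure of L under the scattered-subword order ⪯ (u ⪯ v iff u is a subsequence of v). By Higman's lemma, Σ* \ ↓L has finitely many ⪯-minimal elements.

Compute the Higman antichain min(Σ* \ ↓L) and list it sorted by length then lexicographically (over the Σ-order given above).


A = [nu, usui, uibi, suns, ubisu, bnsibi].

|Q|=69, |F|=43, |δ|=285 (38 ε).
min D↑ (38 st, q0=0, F={12}): 0:u→1,s→2,b→3,i→0,n→4 1:u→1,s→5,b→6,i→7,n→8 2:u→9,s→2,b→10,i→2,n→4 3:u→1,s→10,b→3,i→3,n→11 4:u→12,s→4,b→13,i→4,n→4 5:u→14,s→5,b→15,i→16,n→8 6:u→6,s→15,b→6,i→17,n→8 7:u→7,s→16,b→18,i→7,n→19 8:u→12,s→8,b→8,i→19,n→8 9:u→9,s→20,b→21,i→22,n→23 10:u→9,s→10,b→10,i→10,n→11 11:u→12,s→8,b→11,i→11,n→11 12:u→12,s→12,b→12,i→12,n→12 13:u→12,s→13,b→13,i→13,n→11 14:u→14,s→14,b→14,i→12,n→24 15:u→14,s→15,b→15,i→25,n→8 16:u→14,s→16,b→26,i→16,n→19 17:u→17,s→19,b→27,i→17,n→19 18:u→18,s→26,b→18,i→12,n→28 19:u→12,s→19,b→28,i→19,n→19 20:u→14,s→20,b→29,i→30,n→23 21:u→21,s→29,b→21,i→31,n→23 22:u→22,s→30,b→14,i→22,n→32 23:u→12,s→12,b→23,i→32,n→23 24:u→12,s→12,b→24,i→12,n→24 25:u→33,s→19,b→34,i→25,n→19 26:u→14,s→26,b→26,i→12,n→28 27:u→27,s→28,b→27,i→12,n→28 28:u→12,s→28,b→28,i→12,n→28 29:u→14,s→29,b→29,i→35,n→23 30:u→14,s→30,b→14,i→30,n→32 31:u→31,s→36,b→33,i→31,n→32 32:u→12,s→12,b→24,i→32,n→32 33:u→33,s→37,b→33,i→12,n→24 34:u→33,s→28,b→34,i→12,n→28 35:u→33,s→36,b→33,i→35,n→32 36:u→12,s→36,b→37,i→36,n→32 37:u→12,s→37,b→37,i→12,n→24.
'nu': run [56, 16, 3] end={s43,s65,s67} rej; 2/2 deletions ∈↓L.
'usui': run [56, 47, 34, 11, 3] end={s57,s65,s67} — reject; 4/4 del acc.
'uibi': |S_i|=[56, 47, 29, 16, 3] end={s57,s65,s67} rej; 4/4 del acc.
'suns': run [56, 46, 29, 8, 2] end={s65,s67} ∉↓L; 4/4 del acc.
'ubisu': |S_i|=[56, 47, 38, 20, 12, 2] end={s65,s67} — reject; 5/5 deletions ∈↓L.
'bnsibi': run [56, 52, 14, 7, 6, 3, 2] end={s65,s67} ∉↓L; 6/6 del acc.
6 minimals (antichain).


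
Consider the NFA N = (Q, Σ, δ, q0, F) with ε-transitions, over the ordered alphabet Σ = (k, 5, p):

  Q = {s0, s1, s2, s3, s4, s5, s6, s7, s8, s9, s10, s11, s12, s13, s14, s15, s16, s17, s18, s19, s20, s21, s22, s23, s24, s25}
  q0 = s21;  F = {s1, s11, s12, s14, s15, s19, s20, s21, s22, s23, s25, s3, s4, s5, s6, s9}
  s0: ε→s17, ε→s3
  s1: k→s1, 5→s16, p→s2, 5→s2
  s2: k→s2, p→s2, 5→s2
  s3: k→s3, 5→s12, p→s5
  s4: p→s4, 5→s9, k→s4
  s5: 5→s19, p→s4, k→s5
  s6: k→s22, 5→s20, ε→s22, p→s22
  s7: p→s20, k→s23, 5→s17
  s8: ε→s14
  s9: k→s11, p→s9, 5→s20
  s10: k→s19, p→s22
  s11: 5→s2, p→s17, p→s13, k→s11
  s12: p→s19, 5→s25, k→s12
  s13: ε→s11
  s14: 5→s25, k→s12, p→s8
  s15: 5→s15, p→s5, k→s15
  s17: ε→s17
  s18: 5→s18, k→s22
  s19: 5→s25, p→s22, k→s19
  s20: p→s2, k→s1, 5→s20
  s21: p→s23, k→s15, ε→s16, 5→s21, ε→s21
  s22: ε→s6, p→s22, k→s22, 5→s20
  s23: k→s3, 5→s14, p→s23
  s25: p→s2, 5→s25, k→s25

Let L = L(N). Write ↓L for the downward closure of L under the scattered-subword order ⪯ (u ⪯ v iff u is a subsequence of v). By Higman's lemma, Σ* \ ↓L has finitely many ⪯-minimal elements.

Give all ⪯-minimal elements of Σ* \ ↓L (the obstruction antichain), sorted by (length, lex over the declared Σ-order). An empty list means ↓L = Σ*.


min(Σ*\↓L) = [p55p, kpp5k5].

|Q|=26, |F|=16, |δ|=69 (9 ε).
min D↑ (16 st, q0=0, F={12}): 0:k→1,5→0,p→2 1:k→1,5→1,p→3 2:k→4,5→5,p→2 3:k→3,5→6,p→7 4:k→4,5→8,p→3 5:k→8,5→9,p→5 6:k→6,5→9,p→10 7:k→7,5→11,p→7 8:k→8,5→9,p→6 9:k→9,5→9,p→12 10:k→10,5→13,p→10 11:k→14,5→13,p→11 12:k→12,5→12,p→12 13:k→15,5→13,p→12 14:k→14,5→12,p→14 15:k→15,5→12,p→12 (ε-aug+det+¬).
'p55p': N↓-sim [21, 19, 15, 5, 1] end={s2} ∉↓L; 4/4 deletions ∈↓L.
'kpp5k5': |S_i|=[21, 17, 14, 11, 8, 6, 2] end={s16,s2} ∉↓L; 6/6 single-dels accept.
2 minimals (antichain).


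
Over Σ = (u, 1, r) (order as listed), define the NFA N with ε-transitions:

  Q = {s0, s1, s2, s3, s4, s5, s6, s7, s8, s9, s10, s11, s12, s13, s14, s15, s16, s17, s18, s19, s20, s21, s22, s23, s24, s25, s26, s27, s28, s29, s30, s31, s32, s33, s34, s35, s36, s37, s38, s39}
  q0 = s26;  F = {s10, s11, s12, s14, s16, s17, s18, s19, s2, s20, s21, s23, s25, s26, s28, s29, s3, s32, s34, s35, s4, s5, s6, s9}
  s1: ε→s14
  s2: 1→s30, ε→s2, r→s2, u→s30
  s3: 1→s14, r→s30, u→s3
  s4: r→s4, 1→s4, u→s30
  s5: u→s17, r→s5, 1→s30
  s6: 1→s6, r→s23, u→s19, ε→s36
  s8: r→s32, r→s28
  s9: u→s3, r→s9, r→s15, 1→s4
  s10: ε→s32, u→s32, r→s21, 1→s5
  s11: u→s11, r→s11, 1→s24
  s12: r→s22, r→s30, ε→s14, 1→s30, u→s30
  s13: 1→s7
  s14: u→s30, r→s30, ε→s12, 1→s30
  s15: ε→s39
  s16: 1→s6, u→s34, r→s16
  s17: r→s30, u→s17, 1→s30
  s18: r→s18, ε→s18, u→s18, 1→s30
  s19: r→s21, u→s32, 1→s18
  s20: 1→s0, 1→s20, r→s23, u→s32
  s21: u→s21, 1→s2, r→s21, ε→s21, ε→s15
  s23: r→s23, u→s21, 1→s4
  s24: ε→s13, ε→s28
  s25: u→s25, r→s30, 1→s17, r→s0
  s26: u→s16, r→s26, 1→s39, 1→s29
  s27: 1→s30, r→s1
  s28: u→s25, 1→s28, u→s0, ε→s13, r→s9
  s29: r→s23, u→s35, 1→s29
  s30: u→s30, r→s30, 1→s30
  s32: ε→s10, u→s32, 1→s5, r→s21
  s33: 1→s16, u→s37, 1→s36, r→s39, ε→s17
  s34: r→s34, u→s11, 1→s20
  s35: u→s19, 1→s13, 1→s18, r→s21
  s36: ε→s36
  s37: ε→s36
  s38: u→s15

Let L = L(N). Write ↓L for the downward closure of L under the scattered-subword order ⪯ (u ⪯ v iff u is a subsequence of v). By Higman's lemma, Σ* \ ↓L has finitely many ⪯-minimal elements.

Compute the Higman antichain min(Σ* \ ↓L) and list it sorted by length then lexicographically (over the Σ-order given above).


|Q|=40, |F|=24, |δ|=109 (17 ε).
min D↑ (23 st, q0=0, F={15}): 0:u→1,1→2,r→0 1:u→3,1→4,r→1 2:u→5,1→2,r→6 3:u→7,1→8,r→3 4:u→9,1→4,r→6 5:u→9,1→10,r→11 6:u→11,1→12,r→6 7:u→7,1→13,r→7 8:u→14,1→8,r→6 9:u→14,1→10,r→11 10:u→10,1→15,r→10 11:u→11,1→16,r→11 12:u→15,1→12,r→12 13:u→17,1→13,r→18 14:u→14,1→19,r→11 15:u→15,1→15,r→15 16:u→15,1→15,r→16 17:u→17,1→20,r→15 18:u→21,1→12,r→18 19:u→20,1→15,r→19 20:u→20,1→15,r→15 21:u→21,1→22,r→15 22:u→15,1→15,r→15 [Hopcroft].
'1u11': |S_i|=[33, 29, 20, 10, 2] end={s30,s7} — reject; 4/4 single-dels accept.
'1r1u': N↓-sim [33, 29, 16, 6, 1] end={s30} ∉↓L; 4/4 deletions ∈↓L.
'uuu1ur': |S_i|=[33, 31, 27, 23, 18, 8, 3] end={s0,s22,s30} — reject; 6/6 del acc.
3 minimals (antichain).

Antichain: [1u11, 1r1u, uuu1ur].


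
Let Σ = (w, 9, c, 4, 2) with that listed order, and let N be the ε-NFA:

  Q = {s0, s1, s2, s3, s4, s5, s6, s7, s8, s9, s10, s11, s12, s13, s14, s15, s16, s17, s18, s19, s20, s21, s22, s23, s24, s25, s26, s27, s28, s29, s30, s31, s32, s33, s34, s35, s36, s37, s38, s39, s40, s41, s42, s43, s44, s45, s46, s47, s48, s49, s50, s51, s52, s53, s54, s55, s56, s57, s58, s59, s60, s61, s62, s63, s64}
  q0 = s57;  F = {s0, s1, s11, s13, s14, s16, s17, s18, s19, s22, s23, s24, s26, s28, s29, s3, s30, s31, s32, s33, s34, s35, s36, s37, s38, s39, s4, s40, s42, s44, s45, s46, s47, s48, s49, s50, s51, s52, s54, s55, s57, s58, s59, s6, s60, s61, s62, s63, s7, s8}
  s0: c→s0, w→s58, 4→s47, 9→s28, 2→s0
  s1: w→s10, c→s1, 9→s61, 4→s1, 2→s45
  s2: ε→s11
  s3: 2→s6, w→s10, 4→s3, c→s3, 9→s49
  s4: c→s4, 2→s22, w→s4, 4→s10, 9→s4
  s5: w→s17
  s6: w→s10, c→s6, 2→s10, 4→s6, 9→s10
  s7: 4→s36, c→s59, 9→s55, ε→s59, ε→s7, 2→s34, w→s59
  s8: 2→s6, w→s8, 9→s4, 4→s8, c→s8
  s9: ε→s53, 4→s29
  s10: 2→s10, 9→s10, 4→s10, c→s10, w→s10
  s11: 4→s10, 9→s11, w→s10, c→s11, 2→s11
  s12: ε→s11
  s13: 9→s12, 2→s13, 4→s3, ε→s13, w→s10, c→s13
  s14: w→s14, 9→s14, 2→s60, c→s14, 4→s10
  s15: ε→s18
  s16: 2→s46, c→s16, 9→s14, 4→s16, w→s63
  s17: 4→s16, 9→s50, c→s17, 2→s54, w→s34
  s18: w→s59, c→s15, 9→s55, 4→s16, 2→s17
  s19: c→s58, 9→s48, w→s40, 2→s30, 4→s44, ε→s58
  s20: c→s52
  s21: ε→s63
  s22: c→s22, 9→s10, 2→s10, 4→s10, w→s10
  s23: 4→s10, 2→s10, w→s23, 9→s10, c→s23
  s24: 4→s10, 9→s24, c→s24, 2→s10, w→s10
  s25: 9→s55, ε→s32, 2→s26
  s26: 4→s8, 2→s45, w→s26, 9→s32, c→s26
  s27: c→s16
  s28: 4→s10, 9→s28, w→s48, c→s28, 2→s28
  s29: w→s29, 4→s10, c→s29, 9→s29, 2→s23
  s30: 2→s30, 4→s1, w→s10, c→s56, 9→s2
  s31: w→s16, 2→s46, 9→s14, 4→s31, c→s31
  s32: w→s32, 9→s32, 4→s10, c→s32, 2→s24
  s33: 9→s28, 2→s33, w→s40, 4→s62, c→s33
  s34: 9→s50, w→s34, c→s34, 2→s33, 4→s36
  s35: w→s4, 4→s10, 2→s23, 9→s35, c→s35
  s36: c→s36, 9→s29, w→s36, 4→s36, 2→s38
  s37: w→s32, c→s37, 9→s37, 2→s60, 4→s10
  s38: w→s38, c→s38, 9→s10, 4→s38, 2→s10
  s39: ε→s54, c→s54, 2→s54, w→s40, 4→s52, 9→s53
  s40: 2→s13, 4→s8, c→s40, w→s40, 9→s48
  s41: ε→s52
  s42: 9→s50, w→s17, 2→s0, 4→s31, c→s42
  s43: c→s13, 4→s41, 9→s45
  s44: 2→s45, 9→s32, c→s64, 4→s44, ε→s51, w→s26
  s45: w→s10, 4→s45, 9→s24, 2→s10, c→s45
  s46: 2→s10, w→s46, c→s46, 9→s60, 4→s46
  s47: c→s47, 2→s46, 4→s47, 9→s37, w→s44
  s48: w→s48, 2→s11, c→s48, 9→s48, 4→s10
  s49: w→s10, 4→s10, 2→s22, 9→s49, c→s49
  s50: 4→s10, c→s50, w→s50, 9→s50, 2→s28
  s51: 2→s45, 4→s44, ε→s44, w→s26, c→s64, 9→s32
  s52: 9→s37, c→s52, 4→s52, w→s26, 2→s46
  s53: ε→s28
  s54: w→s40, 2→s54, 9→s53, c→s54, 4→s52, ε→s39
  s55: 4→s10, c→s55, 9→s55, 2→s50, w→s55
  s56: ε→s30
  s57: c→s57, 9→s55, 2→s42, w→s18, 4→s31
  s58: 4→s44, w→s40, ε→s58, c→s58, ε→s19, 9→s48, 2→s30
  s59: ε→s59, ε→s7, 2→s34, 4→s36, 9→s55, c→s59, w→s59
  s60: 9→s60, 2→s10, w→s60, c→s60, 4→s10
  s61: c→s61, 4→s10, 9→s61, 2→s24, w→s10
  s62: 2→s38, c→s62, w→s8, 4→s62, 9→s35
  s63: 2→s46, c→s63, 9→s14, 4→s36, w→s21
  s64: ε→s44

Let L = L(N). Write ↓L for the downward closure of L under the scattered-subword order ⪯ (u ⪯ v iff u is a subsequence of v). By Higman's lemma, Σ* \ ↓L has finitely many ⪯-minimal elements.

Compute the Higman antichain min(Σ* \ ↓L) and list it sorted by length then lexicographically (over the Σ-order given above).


A = [94, 422, ww429, 22w2w].

|Q|=65, |F|=50, |δ|=286 (22 ε).
min D↑ (47 st, q0=0, F={8}): 0:w→1,9→2,c→0,4→3,2→4 1:w→5,9→2,c→1,4→6,2→7 2:w→2,9→2,c→2,4→8,2→9 3:w→6,9→10,c→3,4→3,2→11 4:w→7,9→9,c→4,4→3,2→12 5:w→5,9→2,c→5,4→13,2→14 6:w→15,9→10,c→6,4→6,2→11 7:w→14,9→9,c→7,4→6,2→16 8:w→8,9→8,c→8,4→8,2→8 9:w→9,9→9,c→9,4→8,2→17 10:w→10,9→10,c→10,4→8,2→18 11:w→11,9→18,c→11,4→11,2→8 12:w→19,9→17,c→12,4→20,2→12 13:w→13,9→21,c→13,4→13,2→22 14:w→14,9→9,c→14,4→13,2→23 15:w→15,9→10,c→15,4→13,2→11 16:w→24,9→17,c→16,4→25,2→16 17:w→26,9→17,c→17,4→8,2→17 18:w→18,9→18,c→18,4→8,2→8 19:w→24,9→26,c→19,4→27,2→28 20:w→27,9→29,c→20,4→20,2→11 21:w→21,9→21,c→21,4→8,2→30 22:w→22,9→8,c→22,4→22,2→8 23:w→24,9→17,c→23,4→31,2→23 24:w→24,9→26,c→24,4→32,2→33 25:w→34,9→29,c→25,4→25,2→11 26:w→26,9→26,c→26,4→8,2→35 27:w→34,9→36,c→27,4→27,2→37 28:w→8,9→35,c→28,4→38,2→28 29:w→36,9→29,c→29,4→8,2→18 30:w→30,9→8,c→30,4→8,2→8 31:w→32,9→39,c→31,4→31,2→22 32:w→32,9→40,c→32,4→32,2→41 33:w→8,9→35,c→33,4→42,2→33 34:w→34,9→36,c→34,4→32,2→37 35:w→8,9→35,c→35,4→8,2→35 36:w→36,9→36,c→36,4→8,2→43 37:w→8,9→43,c→37,4→37,2→8 38:w→8,9→44,c→38,4→38,2→37 39:w→40,9→39,c→39,4→8,2→30 40:w→40,9→40,c→40,4→8,2→45 41:w→8,9→8,c→41,4→41,2→8 42:w→8,9→46,c→42,4→42,2→41 43:w→8,9→43,c→43,4→8,2→8 44:w→8,9→44,c→44,4→8,2→43 45:w→8,9→8,c→45,4→8,2→8 46:w→8,9→46,c→46,4→8,2→45.
'94': |S_i|=[58, 21, 1] end={s10} ∉↓L; 2/2 single-dels accept.
'422': N↓-sim [58, 32, 9, 1] end={s10} ∉↓L; 3/3 single-dels accept.
'ww429': |S_i|=[58, 53, 34, 17, 5, 1] end={s10} — reject; 5/5 del acc.
'22w2w': N↓-sim [58, 52, 41, 30, 15, 1] end={s10} rej; 5/5 del acc.
4 words, ⪯-incomp.


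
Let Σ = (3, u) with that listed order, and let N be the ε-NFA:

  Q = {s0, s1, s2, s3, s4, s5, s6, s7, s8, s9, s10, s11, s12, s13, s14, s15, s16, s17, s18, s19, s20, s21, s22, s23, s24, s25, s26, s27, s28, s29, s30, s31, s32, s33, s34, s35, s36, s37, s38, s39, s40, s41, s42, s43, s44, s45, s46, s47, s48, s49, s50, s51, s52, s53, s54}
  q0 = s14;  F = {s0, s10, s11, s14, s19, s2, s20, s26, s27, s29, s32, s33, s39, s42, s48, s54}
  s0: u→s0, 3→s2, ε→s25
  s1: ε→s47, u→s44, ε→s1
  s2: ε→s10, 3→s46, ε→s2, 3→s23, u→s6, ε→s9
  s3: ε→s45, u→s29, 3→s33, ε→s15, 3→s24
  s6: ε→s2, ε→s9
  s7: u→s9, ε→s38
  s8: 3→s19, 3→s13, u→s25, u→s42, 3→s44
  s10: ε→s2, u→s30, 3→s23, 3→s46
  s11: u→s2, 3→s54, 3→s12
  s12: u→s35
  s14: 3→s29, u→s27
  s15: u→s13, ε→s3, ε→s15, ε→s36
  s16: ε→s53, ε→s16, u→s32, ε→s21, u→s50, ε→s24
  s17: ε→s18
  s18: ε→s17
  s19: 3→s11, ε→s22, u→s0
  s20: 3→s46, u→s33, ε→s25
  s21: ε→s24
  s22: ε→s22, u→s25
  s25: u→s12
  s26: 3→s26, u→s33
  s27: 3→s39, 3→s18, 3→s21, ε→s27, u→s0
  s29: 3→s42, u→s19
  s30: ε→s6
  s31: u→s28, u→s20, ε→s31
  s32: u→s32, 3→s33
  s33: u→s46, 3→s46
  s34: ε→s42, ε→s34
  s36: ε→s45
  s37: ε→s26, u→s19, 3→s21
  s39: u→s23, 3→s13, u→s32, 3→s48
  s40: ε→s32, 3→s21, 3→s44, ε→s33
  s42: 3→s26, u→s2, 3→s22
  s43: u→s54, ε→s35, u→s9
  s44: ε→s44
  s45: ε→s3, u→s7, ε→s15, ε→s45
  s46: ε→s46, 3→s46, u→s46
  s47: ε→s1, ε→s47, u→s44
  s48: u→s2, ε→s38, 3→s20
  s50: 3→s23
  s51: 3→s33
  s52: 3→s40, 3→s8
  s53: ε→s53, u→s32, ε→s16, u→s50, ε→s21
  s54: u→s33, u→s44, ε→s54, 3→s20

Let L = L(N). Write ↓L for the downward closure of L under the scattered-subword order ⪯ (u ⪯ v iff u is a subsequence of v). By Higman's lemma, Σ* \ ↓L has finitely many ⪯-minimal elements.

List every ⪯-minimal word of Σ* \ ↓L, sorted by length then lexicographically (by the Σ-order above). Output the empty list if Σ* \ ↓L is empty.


|Q|=55, |F|=16, |δ|=122 (47 ε).
min D↑ (16 st, q0=0, F={13}): 0:3→1,u→2 1:3→3,u→4 2:3→5,u→6 3:3→7,u→8 4:3→9,u→6 5:3→10,u→11 6:3→8,u→6 7:3→7,u→12 8:3→13,u→8 9:3→14,u→8 10:3→15,u→8 11:3→12,u→11 12:3→13,u→13 13:3→13,u→13 14:3→15,u→12 15:3→13,u→12.
'33u3': N↓-sim [32, 30, 21, 12, 2] end={s23,s46} — reject; 4/4 single-dels accept.
'uu33': run [32, 28, 14, 8, 2] end={s23,s46} ∉↓L; 4/4 deletions ∈↓L.
'333uu': run [32, 30, 21, 11, 6, 3] end={s12,s35,s46} — reject; 5/5 single-dels accept.
'u3333': N↓-sim [32, 28, 24, 17, 7, 1] end={s46} ∉↓L; 5/5 del acc.
'u3u3u': N↓-sim [32, 28, 24, 12, 3, 1] end={s46} — reject; 5/5 del acc.
5 obstructions.

min(Σ*\↓L) = [33u3, uu33, 333uu, u3333, u3u3u].


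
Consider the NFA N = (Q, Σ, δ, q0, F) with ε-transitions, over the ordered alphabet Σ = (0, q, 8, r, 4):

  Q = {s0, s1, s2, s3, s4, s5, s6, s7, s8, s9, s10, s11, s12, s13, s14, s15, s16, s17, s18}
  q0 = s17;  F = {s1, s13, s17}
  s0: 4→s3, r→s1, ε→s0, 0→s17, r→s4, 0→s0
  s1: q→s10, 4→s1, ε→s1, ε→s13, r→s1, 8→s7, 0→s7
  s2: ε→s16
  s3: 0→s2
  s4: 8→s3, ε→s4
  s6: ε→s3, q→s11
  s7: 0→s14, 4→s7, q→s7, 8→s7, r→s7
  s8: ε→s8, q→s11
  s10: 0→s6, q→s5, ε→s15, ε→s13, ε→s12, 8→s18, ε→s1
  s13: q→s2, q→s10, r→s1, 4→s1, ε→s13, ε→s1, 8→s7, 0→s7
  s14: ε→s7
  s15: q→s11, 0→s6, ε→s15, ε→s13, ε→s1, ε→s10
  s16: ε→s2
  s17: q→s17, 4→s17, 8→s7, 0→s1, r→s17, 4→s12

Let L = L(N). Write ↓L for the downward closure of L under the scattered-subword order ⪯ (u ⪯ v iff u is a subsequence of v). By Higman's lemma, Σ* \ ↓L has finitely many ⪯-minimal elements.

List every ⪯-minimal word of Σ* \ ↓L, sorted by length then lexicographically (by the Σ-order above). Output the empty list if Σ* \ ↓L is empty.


|Q|=19, |F|=3, |δ|=55 (19 ε).
min D↑ (3 st, q0=0, F={2}): 0:0→1,q→0,8→2,r→0,4→0 1:0→2,q→1,8→2,r→1,4→1 2:0→2,q→2,8→2,r→2,4→2 [Hopcroft].
'8': |S_i|=[15, 3] end={s14,s18,s7} rej; 1/1 deletions ∈↓L.
'00': N↓-sim [15, 14, 7] end={s11,s14,s16,s2,s3,s6,s7} rej; 2/2 deletions ∈↓L.
2 minimals (antichain).

Antichain: [8, 00].


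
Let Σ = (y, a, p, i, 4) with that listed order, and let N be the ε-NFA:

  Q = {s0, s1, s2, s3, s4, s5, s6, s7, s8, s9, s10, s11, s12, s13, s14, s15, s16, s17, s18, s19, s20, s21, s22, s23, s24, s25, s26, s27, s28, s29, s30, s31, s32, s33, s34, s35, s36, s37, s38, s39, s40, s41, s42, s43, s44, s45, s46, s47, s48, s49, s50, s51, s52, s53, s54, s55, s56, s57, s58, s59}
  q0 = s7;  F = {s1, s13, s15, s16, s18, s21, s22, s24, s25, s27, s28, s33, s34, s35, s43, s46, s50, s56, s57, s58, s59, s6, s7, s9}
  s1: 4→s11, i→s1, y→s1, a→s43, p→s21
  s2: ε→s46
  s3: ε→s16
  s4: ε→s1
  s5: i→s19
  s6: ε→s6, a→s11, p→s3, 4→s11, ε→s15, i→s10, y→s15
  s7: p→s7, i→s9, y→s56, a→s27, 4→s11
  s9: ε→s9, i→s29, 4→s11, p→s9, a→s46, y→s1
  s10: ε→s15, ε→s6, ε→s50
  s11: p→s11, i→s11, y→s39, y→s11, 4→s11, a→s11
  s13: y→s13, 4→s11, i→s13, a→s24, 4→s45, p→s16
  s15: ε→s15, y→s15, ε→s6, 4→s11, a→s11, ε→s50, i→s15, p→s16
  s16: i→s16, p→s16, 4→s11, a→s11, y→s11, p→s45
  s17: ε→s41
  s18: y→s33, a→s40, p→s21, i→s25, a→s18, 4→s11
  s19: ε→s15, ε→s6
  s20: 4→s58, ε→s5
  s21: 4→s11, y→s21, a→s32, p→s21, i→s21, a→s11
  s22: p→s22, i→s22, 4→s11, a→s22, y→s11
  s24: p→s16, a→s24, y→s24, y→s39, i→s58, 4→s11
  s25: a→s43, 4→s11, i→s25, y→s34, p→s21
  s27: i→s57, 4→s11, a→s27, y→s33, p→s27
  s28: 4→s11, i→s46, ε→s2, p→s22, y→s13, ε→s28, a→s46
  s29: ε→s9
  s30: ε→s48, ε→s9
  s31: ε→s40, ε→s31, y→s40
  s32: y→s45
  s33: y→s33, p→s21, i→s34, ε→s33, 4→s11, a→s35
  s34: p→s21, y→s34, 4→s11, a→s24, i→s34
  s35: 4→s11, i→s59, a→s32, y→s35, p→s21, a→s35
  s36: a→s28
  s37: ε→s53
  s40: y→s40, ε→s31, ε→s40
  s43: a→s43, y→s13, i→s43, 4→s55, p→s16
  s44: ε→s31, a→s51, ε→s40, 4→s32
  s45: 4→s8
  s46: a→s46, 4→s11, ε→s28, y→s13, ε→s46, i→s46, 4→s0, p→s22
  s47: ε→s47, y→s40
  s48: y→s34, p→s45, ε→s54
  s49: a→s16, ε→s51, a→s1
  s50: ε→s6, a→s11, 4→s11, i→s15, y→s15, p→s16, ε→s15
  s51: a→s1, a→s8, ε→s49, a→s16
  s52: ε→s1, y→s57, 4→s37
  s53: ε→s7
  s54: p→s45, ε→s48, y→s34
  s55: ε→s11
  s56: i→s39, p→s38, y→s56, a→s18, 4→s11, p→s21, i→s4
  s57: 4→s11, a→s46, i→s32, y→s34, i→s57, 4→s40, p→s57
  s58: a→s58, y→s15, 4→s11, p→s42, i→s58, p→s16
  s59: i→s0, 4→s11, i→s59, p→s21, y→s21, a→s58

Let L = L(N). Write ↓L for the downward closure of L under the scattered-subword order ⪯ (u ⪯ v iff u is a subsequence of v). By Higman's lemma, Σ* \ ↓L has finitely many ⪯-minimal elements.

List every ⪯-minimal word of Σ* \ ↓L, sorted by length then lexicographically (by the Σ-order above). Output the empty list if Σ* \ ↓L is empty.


A = [4, ypa, iapy, ayaiya].

|Q|=60, |F|=24, |δ|=201 (41 ε).
min D↑ (22 st, q0=0, F={4}): 0:y→1,a→2,p→0,i→3,4→4 1:y→1,a→5,p→6,i→7,4→4 2:y→8,a→2,p→2,i→9,4→4 3:y→7,a→10,p→3,i→3,4→4 4:y→4,a→4,p→4,i→4,4→4 5:y→8,a→5,p→6,i→11,4→4 6:y→6,a→4,p→6,i→6,4→4 7:y→7,a→12,p→6,i→7,4→4 8:y→8,a→13,p→6,i→14,4→4 9:y→14,a→10,p→9,i→9,4→4 10:y→15,a→10,p→16,i→10,4→4 11:y→14,a→12,p→6,i→11,4→4 12:y→15,a→12,p→17,i→12,4→4 13:y→13,a→13,p→6,i→18,4→4 14:y→14,a→19,p→6,i→14,4→4 15:y→15,a→19,p→17,i→15,4→4 16:y→4,a→16,p→16,i→16,4→4 17:y→4,a→4,p→17,i→17,4→4 18:y→6,a→20,p→6,i→18,4→4 19:y→19,a→19,p→17,i→20,4→4 20:y→21,a→20,p→17,i→20,4→4 21:y→21,a→4,p→17,i→21,4→4 [Hopcroft].
'4': run [40, 8] end={s0,s11,s31,s39,s40,s45,s55,s8} rej; 1/1 deletions ∈↓L.
'ypa': |S_i|=[40, 31, 10, 5] end={s11,s32,s39,s45,s8} rej; 3/3 del acc.
'iapy': N↓-sim [40, 33, 22, 8, 2] end={s11,s39} ∉↓L; 4/4 del acc.
'ayaiya': N↓-sim [40, 33, 23, 18, 16, 12, 5] end={s11,s32,s39,s45,s8} — reject; 6/6 del acc.
4 obstructions.
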